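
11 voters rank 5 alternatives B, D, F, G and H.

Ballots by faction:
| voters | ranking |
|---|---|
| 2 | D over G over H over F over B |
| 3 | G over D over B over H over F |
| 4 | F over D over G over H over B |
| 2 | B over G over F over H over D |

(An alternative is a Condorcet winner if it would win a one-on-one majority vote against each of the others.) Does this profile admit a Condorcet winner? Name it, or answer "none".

Pairwise majorities:
B vs D: D wins 9–2.
B vs F: F, 6–5.
B vs G: G wins 9–2.
B–H: H 6–5.
D–F: F 6–5.
D vs G: D, 6–5.
D vs H: D, 9–2.
F–G: G 7–4.
F vs H: F wins 6–5.
G vs H: G, 11–0.
Every alternative loses at least once (B loses to D; D loses to F; F loses to G; G loses to D; H loses to D). The majority relation contains the cycle D > G > F > D, so there is no Condorcet winner.

none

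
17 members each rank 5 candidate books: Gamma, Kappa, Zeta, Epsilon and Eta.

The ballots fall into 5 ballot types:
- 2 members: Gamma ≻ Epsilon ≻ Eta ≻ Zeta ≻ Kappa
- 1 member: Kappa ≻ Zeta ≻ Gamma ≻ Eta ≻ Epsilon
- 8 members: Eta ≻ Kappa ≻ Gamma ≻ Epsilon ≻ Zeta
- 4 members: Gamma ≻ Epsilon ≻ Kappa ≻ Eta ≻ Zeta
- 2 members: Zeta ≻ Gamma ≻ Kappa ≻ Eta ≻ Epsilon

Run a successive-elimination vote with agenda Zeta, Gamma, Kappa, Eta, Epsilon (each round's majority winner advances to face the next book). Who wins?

Round 1: Zeta vs Gamma — 3–14, Gamma advances.
Round 2: Gamma vs Kappa — 8–9, Kappa advances.
Round 3: Kappa vs Eta — 7–10, Eta advances.
Round 4: Eta vs Epsilon — 11–6, Eta advances.
Eta survives the agenda.

Eta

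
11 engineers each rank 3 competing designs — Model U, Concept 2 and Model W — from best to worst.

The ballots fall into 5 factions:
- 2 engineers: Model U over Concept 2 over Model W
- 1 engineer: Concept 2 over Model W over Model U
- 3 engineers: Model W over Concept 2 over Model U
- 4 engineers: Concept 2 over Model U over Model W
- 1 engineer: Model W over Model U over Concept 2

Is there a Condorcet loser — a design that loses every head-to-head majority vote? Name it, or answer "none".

Model W

Pairwise majorities:
Model U–Concept 2: Concept 2 8–3.
Model U vs Model W: Model U, 6–5.
Concept 2 vs Model W: Concept 2, 7–4.
Model W is beaten in every head-to-head and is the Condorcet loser.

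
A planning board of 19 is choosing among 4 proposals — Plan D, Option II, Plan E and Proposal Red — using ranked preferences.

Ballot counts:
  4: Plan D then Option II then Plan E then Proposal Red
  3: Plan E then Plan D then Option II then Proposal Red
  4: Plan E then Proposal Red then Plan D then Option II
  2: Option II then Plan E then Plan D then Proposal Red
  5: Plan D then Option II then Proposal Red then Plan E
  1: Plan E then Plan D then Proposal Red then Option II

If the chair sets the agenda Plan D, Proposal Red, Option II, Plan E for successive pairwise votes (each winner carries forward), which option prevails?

Round 1: Plan D vs Proposal Red — 15–4, Plan D advances.
Round 2: Plan D vs Option II — 17–2, Plan D advances.
Round 3: Plan D vs Plan E — 9–10, Plan E advances.
Plan E survives the agenda.

Plan E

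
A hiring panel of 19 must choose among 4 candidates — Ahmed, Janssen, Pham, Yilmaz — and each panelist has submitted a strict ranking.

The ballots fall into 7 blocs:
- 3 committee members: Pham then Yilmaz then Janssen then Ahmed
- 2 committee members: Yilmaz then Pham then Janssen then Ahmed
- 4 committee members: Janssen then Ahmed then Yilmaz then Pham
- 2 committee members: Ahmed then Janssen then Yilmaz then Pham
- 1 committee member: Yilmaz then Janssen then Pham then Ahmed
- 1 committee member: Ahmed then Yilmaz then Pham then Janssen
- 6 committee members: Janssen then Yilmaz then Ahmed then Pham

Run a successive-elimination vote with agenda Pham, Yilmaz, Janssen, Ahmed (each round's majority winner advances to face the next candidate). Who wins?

Janssen

Round 1: Pham vs Yilmaz — 3–16, Yilmaz advances.
Round 2: Yilmaz vs Janssen — 7–12, Janssen advances.
Round 3: Janssen vs Ahmed — 16–3, Janssen advances.
Janssen survives the agenda.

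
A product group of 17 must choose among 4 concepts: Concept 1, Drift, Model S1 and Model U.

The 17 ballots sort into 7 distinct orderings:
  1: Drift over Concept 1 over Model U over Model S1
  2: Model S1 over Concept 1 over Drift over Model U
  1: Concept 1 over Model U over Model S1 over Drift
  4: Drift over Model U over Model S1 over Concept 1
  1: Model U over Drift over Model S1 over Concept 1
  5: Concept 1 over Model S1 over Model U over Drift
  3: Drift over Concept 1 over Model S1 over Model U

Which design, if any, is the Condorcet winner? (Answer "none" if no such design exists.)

Pairwise majorities:
Concept 1 vs Drift: 2+1+5 = 8 for Concept 1, 9 for Drift — Drift by 9–8.
Concept 1 vs Model S1: Concept 1 preferred on 1+1+5+3 = 10 ballots; Concept 1 wins 10–7.
Concept 1 vs Model U: Concept 1 preferred on 1+2+1+5+3 = 12 ballots; Concept 1 wins 12–5.
Drift vs Model S1: 1+4+1+3 = 9 for Drift, 8 for Model S1 — Drift by 9–8.
Drift vs Model U: Drift preferred on 1+2+4+3 = 10 ballots; Drift wins 10–7.
Model S1 vs Model U: 10 to 7, Model S1.
Drift defeats every rival head-to-head and is the Condorcet winner.

Drift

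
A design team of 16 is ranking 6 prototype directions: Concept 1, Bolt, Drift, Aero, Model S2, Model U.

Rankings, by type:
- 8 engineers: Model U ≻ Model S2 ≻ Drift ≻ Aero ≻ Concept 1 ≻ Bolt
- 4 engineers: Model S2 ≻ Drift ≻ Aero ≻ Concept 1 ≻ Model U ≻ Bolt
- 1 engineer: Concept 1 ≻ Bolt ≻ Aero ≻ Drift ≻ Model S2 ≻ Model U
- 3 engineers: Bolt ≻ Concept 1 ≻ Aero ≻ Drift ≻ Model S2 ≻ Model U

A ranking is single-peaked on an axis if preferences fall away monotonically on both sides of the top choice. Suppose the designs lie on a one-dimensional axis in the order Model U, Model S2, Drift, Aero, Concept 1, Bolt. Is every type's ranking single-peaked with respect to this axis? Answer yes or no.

yes

Axis positions: Model U=1, Model S2=2, Drift=3, Aero=4, Concept 1=5, Bolt=6.
Type 1 (peak Model U at position 1): ranking walks positions 1-2-3-4-5-6, expanding outward from the peak — single-peaked.
Type 2 (peak Model S2 at position 2): ranking walks positions 2-3-4-5-1-6, expanding outward from the peak — single-peaked.
Type 3 (peak Concept 1 at position 5): ranking walks positions 5-6-4-3-2-1, expanding outward from the peak — single-peaked.
Type 4 (peak Bolt at position 6): ranking walks positions 6-5-4-3-2-1, expanding outward from the peak — single-peaked.
Every ranking is single-peaked on this axis.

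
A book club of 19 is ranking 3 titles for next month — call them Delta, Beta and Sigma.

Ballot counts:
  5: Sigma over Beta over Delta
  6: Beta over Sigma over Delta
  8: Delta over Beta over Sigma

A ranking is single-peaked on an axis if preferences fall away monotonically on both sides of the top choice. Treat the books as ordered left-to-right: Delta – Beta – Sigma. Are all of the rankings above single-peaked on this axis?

yes

Axis positions: Delta=1, Beta=2, Sigma=3.
Type 1 (peak Sigma at position 3): ranking walks positions 3-2-1, expanding outward from the peak — single-peaked.
Type 2 (peak Beta at position 2): ranking walks positions 2-3-1, expanding outward from the peak — single-peaked.
Type 3 (peak Delta at position 1): ranking walks positions 1-2-3, expanding outward from the peak — single-peaked.
Every ranking is single-peaked on this axis.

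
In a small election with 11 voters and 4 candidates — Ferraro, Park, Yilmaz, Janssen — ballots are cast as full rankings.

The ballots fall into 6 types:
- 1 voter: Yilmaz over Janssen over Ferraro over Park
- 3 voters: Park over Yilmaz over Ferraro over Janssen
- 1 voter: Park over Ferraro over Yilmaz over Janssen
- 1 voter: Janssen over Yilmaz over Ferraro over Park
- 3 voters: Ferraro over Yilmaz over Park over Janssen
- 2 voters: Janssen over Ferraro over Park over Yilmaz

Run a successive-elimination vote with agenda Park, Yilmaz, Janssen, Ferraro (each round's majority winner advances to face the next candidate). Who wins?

Ferraro

Round 1: Park vs Yilmaz — 6–5, Park advances.
Round 2: Park vs Janssen — 7–4, Park advances.
Round 3: Park vs Ferraro — 4–7, Ferraro advances.
The agenda winner is Ferraro.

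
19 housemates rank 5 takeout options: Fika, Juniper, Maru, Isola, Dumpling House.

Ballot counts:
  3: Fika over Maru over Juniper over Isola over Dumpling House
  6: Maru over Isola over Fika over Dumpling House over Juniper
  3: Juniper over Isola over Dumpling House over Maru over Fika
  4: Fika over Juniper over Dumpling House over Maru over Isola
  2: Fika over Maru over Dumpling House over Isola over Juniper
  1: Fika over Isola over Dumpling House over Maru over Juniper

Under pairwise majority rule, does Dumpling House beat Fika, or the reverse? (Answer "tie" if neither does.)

Fika

Ballots ranking Dumpling House above Fika: 3.
Ballots ranking Fika above Dumpling House: 19 − 3 = 16.
Fika wins the head-to-head 16–3.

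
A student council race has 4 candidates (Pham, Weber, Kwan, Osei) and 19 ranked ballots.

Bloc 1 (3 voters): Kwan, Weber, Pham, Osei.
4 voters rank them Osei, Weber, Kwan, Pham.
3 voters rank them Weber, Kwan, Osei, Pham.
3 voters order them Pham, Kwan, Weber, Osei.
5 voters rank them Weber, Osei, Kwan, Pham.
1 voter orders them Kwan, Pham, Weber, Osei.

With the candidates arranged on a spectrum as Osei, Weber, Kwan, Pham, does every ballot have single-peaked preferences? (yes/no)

Axis positions: Osei=1, Weber=2, Kwan=3, Pham=4.
Bloc 1 (peak Kwan at position 3): ranking walks positions 3-2-4-1, expanding outward from the peak — single-peaked.
Bloc 2 (peak Osei at position 1): ranking walks positions 1-2-3-4, expanding outward from the peak — single-peaked.
Bloc 3 (peak Weber at position 2): ranking walks positions 2-3-1-4, expanding outward from the peak — single-peaked.
Bloc 4 (peak Pham at position 4): ranking walks positions 4-3-2-1, expanding outward from the peak — single-peaked.
Bloc 5 (peak Weber at position 2): ranking walks positions 2-1-3-4, expanding outward from the peak — single-peaked.
Bloc 6 (peak Kwan at position 3): ranking walks positions 3-4-2-1, expanding outward from the peak — single-peaked.
Every ranking is single-peaked on this axis.

yes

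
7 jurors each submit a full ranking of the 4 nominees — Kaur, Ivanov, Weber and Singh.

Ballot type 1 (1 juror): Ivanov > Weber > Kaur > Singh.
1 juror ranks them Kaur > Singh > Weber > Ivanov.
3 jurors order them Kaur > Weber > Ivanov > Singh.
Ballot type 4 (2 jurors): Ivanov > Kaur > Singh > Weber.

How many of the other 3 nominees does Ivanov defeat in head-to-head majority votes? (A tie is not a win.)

Ivanov against each rival (7 jurors):
Ivanov vs Kaur: Ivanov preferred on 1+2 = 3 ballots; Kaur wins 4–3.
Ivanov vs Weber: Ivanov is ranked higher on 1+2 = 3 ballots, Weber on 4. Weber wins 4–3.
Ivanov vs Singh: Ivanov preferred on 1+3+2 = 6 ballots; Ivanov wins 6–1.
Ivanov beats Singh; loses to Kaur, Weber — 1 pairwise win.

1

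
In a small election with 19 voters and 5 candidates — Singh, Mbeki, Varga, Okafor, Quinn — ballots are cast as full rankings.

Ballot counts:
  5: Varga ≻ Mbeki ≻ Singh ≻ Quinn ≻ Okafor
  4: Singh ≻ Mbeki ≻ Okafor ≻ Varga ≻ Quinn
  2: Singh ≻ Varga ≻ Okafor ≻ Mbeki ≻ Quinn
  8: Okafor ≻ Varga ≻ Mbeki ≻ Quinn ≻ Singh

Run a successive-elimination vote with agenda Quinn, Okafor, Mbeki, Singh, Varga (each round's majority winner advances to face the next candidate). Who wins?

Round 1: Quinn vs Okafor — 5–14, Okafor advances.
Round 2: Okafor vs Mbeki — 10–9, Okafor advances.
Round 3: Okafor vs Singh — 8–11, Singh advances.
Round 4: Singh vs Varga — 6–13, Varga advances.
The agenda winner is Varga.

Varga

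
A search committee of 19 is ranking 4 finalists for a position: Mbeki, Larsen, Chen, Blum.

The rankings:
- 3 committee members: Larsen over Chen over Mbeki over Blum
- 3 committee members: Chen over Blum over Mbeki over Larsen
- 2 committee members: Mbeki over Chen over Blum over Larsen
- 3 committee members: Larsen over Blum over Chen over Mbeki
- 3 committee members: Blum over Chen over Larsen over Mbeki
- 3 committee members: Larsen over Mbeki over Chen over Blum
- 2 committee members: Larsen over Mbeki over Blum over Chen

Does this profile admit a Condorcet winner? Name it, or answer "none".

Head-to-head results (19 committee members):
Mbeki vs Larsen: Larsen, 14–5.
Mbeki vs Chen: 2+3+2 = 7 for Mbeki, 12 for Chen — Chen by 12–7.
Mbeki vs Blum: 3+2+3+2 = 10 for Mbeki, 9 for Blum — Mbeki by 10–9.
Larsen vs Chen: Larsen wins 11–8.
Larsen vs Blum: Larsen preferred on 3+3+3+2 = 11 ballots; Larsen wins 11–8.
Chen vs Blum: 11 to 8, Chen.
Larsen beats each of Mbeki, Chen, Blum — Larsen is the Condorcet winner.

Larsen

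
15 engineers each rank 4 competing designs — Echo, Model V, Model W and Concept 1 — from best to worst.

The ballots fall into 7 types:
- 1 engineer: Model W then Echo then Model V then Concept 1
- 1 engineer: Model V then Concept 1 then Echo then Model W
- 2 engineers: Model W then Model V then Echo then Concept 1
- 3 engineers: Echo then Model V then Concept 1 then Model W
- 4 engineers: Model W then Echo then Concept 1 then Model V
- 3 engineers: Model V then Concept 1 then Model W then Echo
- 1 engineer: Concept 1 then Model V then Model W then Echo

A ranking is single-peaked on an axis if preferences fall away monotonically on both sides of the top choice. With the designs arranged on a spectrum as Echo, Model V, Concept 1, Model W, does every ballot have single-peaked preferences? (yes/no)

no

Axis positions: Echo=1, Model V=2, Concept 1=3, Model W=4.
Type 1: ranking walks positions 4-1-2-3; Echo is ranked above Concept 1 even though Concept 1 lies between Echo and the peak Model W on the axis — preferences dip and rise again. Not single-peaked.
Type 2 (peak Model V at position 2): ranking walks positions 2-3-1-4, expanding outward from the peak — single-peaked.
Type 3: ranking walks positions 4-2-1-3; Model V is ranked above Concept 1 even though Concept 1 lies between Model V and the peak Model W on the axis — preferences dip and rise again. Not single-peaked.
Type 4 (peak Echo at position 1): ranking walks positions 1-2-3-4, expanding outward from the peak — single-peaked.
Type 5: ranking walks positions 4-1-3-2; Echo is ranked above Concept 1 even though Concept 1 lies between Echo and the peak Model W on the axis — preferences dip and rise again. Not single-peaked.
Type 6 (peak Model V at position 2): ranking walks positions 2-3-4-1, expanding outward from the peak — single-peaked.
Type 7 (peak Concept 1 at position 3): ranking walks positions 3-2-4-1, expanding outward from the peak — single-peaked.
Type 1 violates single-peakedness, so the profile is not single-peaked on this axis.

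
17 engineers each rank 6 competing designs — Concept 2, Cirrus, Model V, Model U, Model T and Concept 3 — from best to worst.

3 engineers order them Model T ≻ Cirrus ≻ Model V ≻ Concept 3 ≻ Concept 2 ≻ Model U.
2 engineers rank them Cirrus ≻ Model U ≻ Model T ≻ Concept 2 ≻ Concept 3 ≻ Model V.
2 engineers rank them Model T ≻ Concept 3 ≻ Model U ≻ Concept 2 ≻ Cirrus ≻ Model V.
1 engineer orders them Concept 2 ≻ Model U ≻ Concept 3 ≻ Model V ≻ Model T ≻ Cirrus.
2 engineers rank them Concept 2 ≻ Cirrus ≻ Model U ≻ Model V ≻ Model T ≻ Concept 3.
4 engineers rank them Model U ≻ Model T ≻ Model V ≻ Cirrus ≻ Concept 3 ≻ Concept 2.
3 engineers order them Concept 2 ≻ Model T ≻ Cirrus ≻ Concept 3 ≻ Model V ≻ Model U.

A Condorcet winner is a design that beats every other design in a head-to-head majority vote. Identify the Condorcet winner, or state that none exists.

Head-to-head results (17 engineers):
Concept 2–Cirrus: Cirrus 9–8.
Concept 2–Model V: Concept 2 10–7.
Concept 2 vs Model U: Concept 2 wins 9–8.
Concept 2 vs Model T: Model T, 11–6.
Concept 2 vs Concept 3: 8 to 9, Concept 3.
Cirrus–Model V: Cirrus 12–5.
Cirrus vs Model U: 10 to 7, Cirrus.
Cirrus vs Model T: Model T wins 13–4.
Cirrus–Concept 3: Cirrus 14–3.
Model V vs Model U: Model U wins 11–6.
Model V vs Model T: Model T, 14–3.
Model V vs Concept 3: Model V, 9–8.
Model U–Model T: Model U 9–8.
Model U vs Concept 3: Model U preferred on 2+1+2+4 = 9 ballots; Model U wins 9–8.
Model T vs Concept 3: Model T preferred on 3+2+2+2+4+3 = 16 ballots; Model T wins 16–1.
Each design drops at least one matchup (Concept 2 loses to Cirrus; Cirrus loses to Model T; Model V loses to Concept 2; Model U loses to Concept 2; Model T loses to Model U; Concept 3 loses to Cirrus); the cycle Concept 2 beats Model V beats Concept 3 beats Concept 2 rules out a Condorcet winner.

none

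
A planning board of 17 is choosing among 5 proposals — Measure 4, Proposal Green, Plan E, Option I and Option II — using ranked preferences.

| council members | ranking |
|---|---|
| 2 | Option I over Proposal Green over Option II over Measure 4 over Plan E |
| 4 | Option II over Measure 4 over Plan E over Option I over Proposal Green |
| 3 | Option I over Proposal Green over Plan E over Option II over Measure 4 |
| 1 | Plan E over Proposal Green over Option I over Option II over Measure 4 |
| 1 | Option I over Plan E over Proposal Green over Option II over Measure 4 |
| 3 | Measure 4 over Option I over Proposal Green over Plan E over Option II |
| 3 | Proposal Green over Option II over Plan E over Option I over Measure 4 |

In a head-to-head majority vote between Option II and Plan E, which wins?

Option II

Ballots ranking Option II above Plan E: 2 + 4 + 3 = 9.
Ballots ranking Plan E above Option II: 17 − 9 = 8.
Option II wins the head-to-head 9–8.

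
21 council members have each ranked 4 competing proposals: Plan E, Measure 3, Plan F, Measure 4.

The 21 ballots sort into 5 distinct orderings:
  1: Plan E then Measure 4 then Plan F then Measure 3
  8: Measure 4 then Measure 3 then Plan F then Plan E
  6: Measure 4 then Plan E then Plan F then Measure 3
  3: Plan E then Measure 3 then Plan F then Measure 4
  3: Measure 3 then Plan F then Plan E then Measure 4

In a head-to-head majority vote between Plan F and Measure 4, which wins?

Ballots ranking Plan F above Measure 4: 3 + 3 = 6.
Ballots ranking Measure 4 above Plan F: 21 − 6 = 15.
Measure 4 wins the head-to-head 15–6.

Measure 4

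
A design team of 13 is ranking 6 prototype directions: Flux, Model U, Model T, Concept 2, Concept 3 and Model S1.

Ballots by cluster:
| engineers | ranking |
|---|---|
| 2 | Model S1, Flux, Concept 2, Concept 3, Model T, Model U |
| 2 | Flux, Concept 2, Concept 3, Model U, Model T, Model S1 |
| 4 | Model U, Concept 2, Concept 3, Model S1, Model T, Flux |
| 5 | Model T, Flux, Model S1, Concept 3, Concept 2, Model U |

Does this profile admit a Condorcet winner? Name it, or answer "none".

Pairwise majorities:
Flux–Model U: Flux 9–4.
Flux vs Model T: Model T, 9–4.
Flux–Concept 2: Flux 9–4.
Flux vs Concept 3: Flux wins 9–4.
Flux vs Model S1: Flux, 7–6.
Model U–Model T: Model T 7–6.
Model U–Concept 2: Concept 2 9–4.
Model U–Concept 3: Concept 3 9–4.
Model U vs Model S1: Model S1, 7–6.
Model T vs Concept 2: Concept 2 wins 8–5.
Model T–Concept 3: Concept 3 8–5.
Model T–Model S1: Model T 7–6.
Concept 2 vs Concept 3: Concept 2 wins 8–5.
Concept 2 vs Model S1: Model S1, 7–6.
Concept 3 vs Model S1: Model S1 wins 7–6.
Every design loses at least once (Flux loses to Model T; Model U loses to Flux; Model T loses to Concept 2; Concept 2 loses to Flux; Concept 3 loses to Flux; Model S1 loses to Flux). The majority relation contains the cycle Flux beats Concept 2 beats Model T beats Flux, so there is no Condorcet winner.

none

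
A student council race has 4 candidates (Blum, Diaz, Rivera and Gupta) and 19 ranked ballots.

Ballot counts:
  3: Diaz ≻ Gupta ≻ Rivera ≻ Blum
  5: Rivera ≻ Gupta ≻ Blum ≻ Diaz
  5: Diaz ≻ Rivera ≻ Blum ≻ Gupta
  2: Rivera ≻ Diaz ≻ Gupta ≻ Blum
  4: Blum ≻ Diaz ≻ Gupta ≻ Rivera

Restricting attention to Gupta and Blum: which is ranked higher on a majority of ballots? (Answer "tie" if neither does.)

Ballots ranking Gupta above Blum: 3 + 5 + 2 = 10.
Ballots ranking Blum above Gupta: 19 − 10 = 9.
Gupta wins the head-to-head 10–9.

Gupta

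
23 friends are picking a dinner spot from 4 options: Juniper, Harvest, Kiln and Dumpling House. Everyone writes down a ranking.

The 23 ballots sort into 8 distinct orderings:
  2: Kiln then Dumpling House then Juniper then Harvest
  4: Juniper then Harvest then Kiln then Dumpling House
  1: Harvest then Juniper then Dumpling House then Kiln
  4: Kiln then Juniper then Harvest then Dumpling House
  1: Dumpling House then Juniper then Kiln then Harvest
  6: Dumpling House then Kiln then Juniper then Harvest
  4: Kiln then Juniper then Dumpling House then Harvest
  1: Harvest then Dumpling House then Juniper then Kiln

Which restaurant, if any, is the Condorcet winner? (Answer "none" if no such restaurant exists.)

Head-to-head results (23 friends):
Juniper vs Harvest: 2+4+4+1+6+4 = 21 for Juniper, 2 for Harvest — Juniper by 21–2.
Juniper vs Kiln: Kiln, 16–7.
Juniper vs Dumpling House: 4+1+4+4 = 13 for Juniper, 10 for Dumpling House — Juniper by 13–10.
Harvest vs Kiln: Kiln wins 17–6.
Harvest vs Dumpling House: 10 to 13, Dumpling House.
Kiln–Dumpling House: Kiln 14–9.
Kiln beats each of Juniper, Harvest, Dumpling House — Kiln is the Condorcet winner.

Kiln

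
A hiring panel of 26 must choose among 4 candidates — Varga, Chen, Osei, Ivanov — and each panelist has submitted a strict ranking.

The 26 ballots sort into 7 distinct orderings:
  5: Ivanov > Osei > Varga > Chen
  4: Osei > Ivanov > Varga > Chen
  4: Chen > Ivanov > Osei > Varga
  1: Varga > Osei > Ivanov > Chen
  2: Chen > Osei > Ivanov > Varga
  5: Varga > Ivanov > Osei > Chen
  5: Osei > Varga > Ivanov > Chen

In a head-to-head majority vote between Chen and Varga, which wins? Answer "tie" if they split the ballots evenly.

Varga

Ballots ranking Chen above Varga: 4 + 2 = 6.
Ballots ranking Varga above Chen: 26 − 6 = 20.
Varga wins the head-to-head 20–6.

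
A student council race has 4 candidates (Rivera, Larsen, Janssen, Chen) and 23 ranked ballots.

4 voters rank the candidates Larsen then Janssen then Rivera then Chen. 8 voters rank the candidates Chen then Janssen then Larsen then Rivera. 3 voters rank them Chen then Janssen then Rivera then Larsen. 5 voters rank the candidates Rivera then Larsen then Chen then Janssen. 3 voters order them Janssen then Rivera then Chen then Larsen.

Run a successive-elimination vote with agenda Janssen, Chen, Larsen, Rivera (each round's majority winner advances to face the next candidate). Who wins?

Round 1: Janssen vs Chen — 7–16, Chen advances.
Round 2: Chen vs Larsen — 14–9, Chen advances.
Round 3: Chen vs Rivera — 11–12, Rivera advances.
Rivera survives the agenda.

Rivera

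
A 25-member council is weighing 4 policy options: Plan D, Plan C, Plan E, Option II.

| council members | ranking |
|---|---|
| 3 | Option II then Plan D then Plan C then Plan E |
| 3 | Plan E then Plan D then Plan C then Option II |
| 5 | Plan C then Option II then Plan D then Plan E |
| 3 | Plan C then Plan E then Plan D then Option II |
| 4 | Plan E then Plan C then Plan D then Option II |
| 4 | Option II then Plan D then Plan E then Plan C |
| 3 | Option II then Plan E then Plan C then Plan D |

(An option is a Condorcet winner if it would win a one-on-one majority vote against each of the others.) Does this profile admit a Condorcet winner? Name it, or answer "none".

none

Check each pair by majority over 25 ballots:
Plan D vs Plan C: Plan D is ranked higher on 3+3+4 = 10 ballots, Plan C on 15. Plan C wins 15–10.
Plan D vs Plan E: Plan E, 13–12.
Plan D vs Option II: Plan D is ranked higher on 3+3+4 = 10 ballots, Option II on 15. Option II wins 15–10.
Plan C vs Plan E: Plan E wins 14–11.
Plan C–Option II: Plan C 15–10.
Plan E vs Option II: 3+3+4 = 10 for Plan E, 15 for Option II — Option II by 15–10.
No option is unbeaten: Plan D loses to Plan C; Plan C loses to Plan E; Plan E loses to Option II; Option II loses to Plan C. In particular Plan C > Option II > Plan E > Plan C is a majority cycle — no Condorcet winner exists.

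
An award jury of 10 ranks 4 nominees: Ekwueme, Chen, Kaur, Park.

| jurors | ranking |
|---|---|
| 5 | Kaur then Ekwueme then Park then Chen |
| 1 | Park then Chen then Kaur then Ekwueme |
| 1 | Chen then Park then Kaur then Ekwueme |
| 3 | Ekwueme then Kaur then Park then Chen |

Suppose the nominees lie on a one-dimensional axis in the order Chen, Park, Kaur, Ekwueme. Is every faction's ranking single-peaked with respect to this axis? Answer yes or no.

yes

Axis positions: Chen=1, Park=2, Kaur=3, Ekwueme=4.
Faction 1 (peak Kaur at position 3): ranking walks positions 3-4-2-1, expanding outward from the peak — single-peaked.
Faction 2 (peak Park at position 2): ranking walks positions 2-1-3-4, expanding outward from the peak — single-peaked.
Faction 3 (peak Chen at position 1): ranking walks positions 1-2-3-4, expanding outward from the peak — single-peaked.
Faction 4 (peak Ekwueme at position 4): ranking walks positions 4-3-2-1, expanding outward from the peak — single-peaked.
Every ranking is single-peaked on this axis.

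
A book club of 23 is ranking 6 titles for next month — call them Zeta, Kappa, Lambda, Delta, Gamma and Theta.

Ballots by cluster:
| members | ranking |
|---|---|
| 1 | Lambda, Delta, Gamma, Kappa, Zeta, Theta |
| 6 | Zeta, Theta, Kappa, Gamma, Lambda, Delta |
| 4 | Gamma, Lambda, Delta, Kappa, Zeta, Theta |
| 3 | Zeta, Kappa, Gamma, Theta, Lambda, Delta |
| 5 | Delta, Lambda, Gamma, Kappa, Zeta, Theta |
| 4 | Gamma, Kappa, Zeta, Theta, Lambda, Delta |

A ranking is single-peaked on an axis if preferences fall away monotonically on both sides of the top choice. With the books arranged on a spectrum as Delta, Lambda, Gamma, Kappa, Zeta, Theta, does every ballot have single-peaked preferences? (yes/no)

Axis positions: Delta=1, Lambda=2, Gamma=3, Kappa=4, Zeta=5, Theta=6.
Cluster 1 (peak Lambda at position 2): ranking walks positions 2-1-3-4-5-6, expanding outward from the peak — single-peaked.
Cluster 2 (peak Zeta at position 5): ranking walks positions 5-6-4-3-2-1, expanding outward from the peak — single-peaked.
Cluster 3 (peak Gamma at position 3): ranking walks positions 3-2-1-4-5-6, expanding outward from the peak — single-peaked.
Cluster 4 (peak Zeta at position 5): ranking walks positions 5-4-3-6-2-1, expanding outward from the peak — single-peaked.
Cluster 5 (peak Delta at position 1): ranking walks positions 1-2-3-4-5-6, expanding outward from the peak — single-peaked.
Cluster 6 (peak Gamma at position 3): ranking walks positions 3-4-5-6-2-1, expanding outward from the peak — single-peaked.
Every ranking is single-peaked on this axis.

yes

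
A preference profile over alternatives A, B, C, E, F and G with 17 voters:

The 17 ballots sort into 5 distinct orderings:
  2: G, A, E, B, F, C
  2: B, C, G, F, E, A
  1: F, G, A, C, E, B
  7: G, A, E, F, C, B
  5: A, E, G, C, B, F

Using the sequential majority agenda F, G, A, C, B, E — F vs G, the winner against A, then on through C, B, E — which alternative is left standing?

G

Round 1: F vs G — 1–16, G advances.
Round 2: G vs A — 12–5, G advances.
Round 3: G vs C — 15–2, G advances.
Round 4: G vs B — 15–2, G advances.
Round 5: G vs E — 12–5, G advances.
The agenda winner is G.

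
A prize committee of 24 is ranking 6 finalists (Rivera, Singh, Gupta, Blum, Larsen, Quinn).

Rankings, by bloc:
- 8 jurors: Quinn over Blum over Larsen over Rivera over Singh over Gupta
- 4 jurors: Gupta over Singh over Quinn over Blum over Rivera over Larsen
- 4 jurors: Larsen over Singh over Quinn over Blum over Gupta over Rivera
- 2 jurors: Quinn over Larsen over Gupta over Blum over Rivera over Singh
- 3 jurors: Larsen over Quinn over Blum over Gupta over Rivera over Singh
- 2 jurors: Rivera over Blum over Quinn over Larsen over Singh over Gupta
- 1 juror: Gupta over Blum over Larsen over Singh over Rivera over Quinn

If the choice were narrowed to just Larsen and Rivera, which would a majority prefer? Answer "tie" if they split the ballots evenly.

Larsen

Ballots ranking Larsen above Rivera: 8 + 4 + 2 + 3 + 1 = 18.
Ballots ranking Rivera above Larsen: 24 − 18 = 6.
Larsen wins the head-to-head 18–6.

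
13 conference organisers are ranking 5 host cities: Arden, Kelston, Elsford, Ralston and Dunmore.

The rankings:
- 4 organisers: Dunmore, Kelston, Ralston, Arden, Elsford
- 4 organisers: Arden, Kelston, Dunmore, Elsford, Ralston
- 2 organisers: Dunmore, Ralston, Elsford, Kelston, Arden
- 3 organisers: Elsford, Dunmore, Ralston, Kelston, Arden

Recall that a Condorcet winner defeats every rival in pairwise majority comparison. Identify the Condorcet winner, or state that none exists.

Head-to-head results (13 organisers):
Arden vs Kelston: Arden is ranked higher on 4 ballots, Kelston on 9. Kelston wins 9–4.
Arden–Elsford: Arden 8–5.
Arden vs Ralston: 4 to 9, Ralston.
Arden vs Dunmore: Arden is ranked higher on 4 ballots, Dunmore on 9. Dunmore wins 9–4.
Kelston vs Elsford: Kelston, 8–5.
Kelston vs Ralston: Kelston, 8–5.
Kelston vs Dunmore: 4 for Kelston, 9 for Dunmore — Dunmore by 9–4.
Elsford vs Ralston: Elsford, 7–6.
Elsford vs Dunmore: 3 for Elsford, 10 for Dunmore — Dunmore by 10–3.
Ralston vs Dunmore: 0 to 13, Dunmore.
Dunmore wins every pairwise contest, so Dunmore is the Condorcet winner.

Dunmore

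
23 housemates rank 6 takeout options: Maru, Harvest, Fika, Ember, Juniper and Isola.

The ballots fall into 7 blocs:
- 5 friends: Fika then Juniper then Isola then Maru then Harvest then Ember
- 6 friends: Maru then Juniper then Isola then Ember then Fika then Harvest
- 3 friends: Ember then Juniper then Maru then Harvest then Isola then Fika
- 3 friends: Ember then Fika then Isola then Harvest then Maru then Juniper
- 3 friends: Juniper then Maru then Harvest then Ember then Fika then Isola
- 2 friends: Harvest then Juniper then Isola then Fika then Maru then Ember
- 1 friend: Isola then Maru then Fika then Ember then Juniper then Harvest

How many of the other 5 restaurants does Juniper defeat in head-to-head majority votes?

5

Juniper against each rival (23 friends):
Juniper vs Maru: 5+3+3+2 = 13 for Juniper, 10 for Maru — Juniper by 13–10.
Juniper vs Harvest: 18 to 5, Juniper.
Juniper–Fika: Juniper 14–9.
Juniper vs Ember: Juniper is ranked higher on 5+6+3+2 = 16 ballots, Ember on 7. Juniper wins 16–7.
Juniper vs Isola: Juniper wins 19–4.
Juniper beats Maru, Harvest, Fika, Ember, Isola — 5 pairwise wins.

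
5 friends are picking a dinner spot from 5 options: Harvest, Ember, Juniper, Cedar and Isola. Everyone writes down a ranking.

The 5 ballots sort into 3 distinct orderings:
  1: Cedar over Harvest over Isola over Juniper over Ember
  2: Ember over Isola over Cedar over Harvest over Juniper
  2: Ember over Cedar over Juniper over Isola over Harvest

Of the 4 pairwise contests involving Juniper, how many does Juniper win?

Juniper against each rival (5 friends):
Juniper vs Harvest: Juniper is ranked higher on 2 ballots, Harvest on 3. Harvest wins 3–2.
Juniper vs Ember: 1 for Juniper, 4 for Ember — Ember by 4–1.
Juniper vs Cedar: Juniper is ranked higher on 0 ballots, Cedar on 5. Cedar wins 5–0.
Juniper vs Isola: Isola, 3–2.
Juniper beats no one; loses to Harvest, Ember, Cedar, Isola — 0 pairwise wins.

0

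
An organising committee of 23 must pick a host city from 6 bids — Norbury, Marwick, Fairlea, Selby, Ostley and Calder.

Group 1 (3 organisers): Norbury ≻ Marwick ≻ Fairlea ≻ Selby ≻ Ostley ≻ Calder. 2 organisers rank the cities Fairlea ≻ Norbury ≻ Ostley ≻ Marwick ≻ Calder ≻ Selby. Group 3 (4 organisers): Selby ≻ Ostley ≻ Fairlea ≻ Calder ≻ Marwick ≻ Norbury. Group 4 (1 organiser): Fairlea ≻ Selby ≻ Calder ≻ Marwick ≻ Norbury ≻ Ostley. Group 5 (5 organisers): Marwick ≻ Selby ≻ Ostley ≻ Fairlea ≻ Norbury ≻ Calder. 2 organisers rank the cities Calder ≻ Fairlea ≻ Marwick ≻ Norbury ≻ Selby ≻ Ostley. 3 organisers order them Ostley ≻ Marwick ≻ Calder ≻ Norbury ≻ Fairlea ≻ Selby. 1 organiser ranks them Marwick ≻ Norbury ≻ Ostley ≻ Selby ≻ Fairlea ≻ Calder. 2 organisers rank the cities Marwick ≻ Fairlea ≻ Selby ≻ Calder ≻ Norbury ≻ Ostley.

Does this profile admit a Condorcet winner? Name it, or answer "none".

Check each pair by majority over 23 ballots:
Norbury vs Marwick: 3+2 = 5 for Norbury, 18 for Marwick — Marwick by 18–5.
Norbury vs Fairlea: Fairlea wins 16–7.
Norbury vs Selby: Selby, 12–11.
Norbury–Ostley: Ostley 12–11.
Norbury vs Calder: Calder wins 12–11.
Marwick vs Fairlea: 14 to 9, Marwick.
Marwick vs Selby: Marwick, 18–5.
Marwick vs Ostley: Marwick wins 14–9.
Marwick vs Calder: 16 to 7, Marwick.
Fairlea vs Selby: 3+2+1+2+3+2 = 13 for Fairlea, 10 for Selby — Fairlea by 13–10.
Fairlea vs Ostley: 10 to 13, Ostley.
Fairlea vs Calder: Fairlea, 18–5.
Selby–Ostley: Selby 17–6.
Selby–Calder: Selby 16–7.
Ostley vs Calder: 18 to 5, Ostley.
Marwick defeats every rival head-to-head and is the Condorcet winner.

Marwick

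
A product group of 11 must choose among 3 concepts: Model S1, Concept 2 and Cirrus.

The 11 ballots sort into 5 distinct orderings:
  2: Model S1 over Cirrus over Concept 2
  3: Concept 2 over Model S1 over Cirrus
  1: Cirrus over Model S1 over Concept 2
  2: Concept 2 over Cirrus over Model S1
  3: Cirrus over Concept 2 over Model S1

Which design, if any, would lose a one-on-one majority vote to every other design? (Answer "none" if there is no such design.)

Head-to-head results (11 engineers):
Model S1–Concept 2: Concept 2 8–3.
Model S1–Cirrus: Cirrus 6–5.
Concept 2 vs Cirrus: Concept 2 preferred on 3+2 = 5 ballots; Cirrus wins 6–5.
Model S1 is beaten in every head-to-head and is the Condorcet loser.

Model S1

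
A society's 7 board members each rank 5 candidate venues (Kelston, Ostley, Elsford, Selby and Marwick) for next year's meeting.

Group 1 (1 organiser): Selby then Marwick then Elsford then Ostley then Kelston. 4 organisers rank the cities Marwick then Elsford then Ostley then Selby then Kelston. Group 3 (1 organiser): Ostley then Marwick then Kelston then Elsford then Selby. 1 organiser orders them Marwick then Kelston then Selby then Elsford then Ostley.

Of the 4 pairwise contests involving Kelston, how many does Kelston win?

Kelston against each rival (7 organisers):
Kelston vs Ostley: 1 to 6, Ostley.
Kelston vs Elsford: 1+1 = 2 for Kelston, 5 for Elsford — Elsford by 5–2.
Kelston vs Selby: Selby, 5–2.
Kelston vs Marwick: 0 for Kelston, 7 for Marwick — Marwick by 7–0.
Kelston beats no one; loses to Ostley, Elsford, Selby, Marwick — 0 pairwise wins.

0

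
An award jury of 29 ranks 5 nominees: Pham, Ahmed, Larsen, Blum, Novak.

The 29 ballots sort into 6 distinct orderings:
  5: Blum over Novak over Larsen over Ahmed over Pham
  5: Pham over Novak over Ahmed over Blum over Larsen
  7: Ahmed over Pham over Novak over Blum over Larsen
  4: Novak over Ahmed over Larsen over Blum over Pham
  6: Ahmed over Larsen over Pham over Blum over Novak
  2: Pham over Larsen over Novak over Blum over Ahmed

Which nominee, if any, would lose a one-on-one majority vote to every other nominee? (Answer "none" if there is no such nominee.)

none

Head-to-head results (29 jurors):
Pham vs Ahmed: Ahmed, 22–7.
Pham vs Larsen: 5+7+2 = 14 for Pham, 15 for Larsen — Larsen by 15–14.
Pham vs Blum: Pham, 20–9.
Pham vs Novak: Pham is ranked higher on 5+7+6+2 = 20 ballots, Novak on 9. Pham wins 20–9.
Ahmed vs Larsen: Ahmed preferred on 5+7+4+6 = 22 ballots; Ahmed wins 22–7.
Ahmed vs Blum: Ahmed wins 22–7.
Ahmed vs Novak: Ahmed is ranked higher on 7+6 = 13 ballots, Novak on 16. Novak wins 16–13.
Larsen vs Blum: Blum, 17–12.
Larsen vs Novak: Larsen preferred on 6+2 = 8 ballots; Novak wins 21–8.
Blum vs Novak: 5+6 = 11 for Blum, 18 for Novak — Novak by 18–11.
No nominee is winless: Pham beats Blum; Ahmed beats Pham; Larsen beats Pham; Blum beats Larsen; Novak beats Ahmed. There is no Condorcet loser.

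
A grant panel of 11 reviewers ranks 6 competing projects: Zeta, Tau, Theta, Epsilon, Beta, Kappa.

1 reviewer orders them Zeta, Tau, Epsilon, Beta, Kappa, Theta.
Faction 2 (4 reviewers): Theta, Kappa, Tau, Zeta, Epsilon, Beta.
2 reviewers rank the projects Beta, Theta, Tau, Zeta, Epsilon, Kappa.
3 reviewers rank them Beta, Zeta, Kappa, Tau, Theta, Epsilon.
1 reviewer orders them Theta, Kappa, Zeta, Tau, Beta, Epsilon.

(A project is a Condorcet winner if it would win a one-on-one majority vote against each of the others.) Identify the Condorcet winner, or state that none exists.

Head-to-head results (11 reviewers):
Zeta vs Tau: Tau wins 6–5.
Zeta vs Theta: Theta, 7–4.
Zeta–Epsilon: Zeta 11–0.
Zeta vs Beta: Zeta, 6–5.
Zeta vs Kappa: Zeta, 6–5.
Tau–Theta: Theta 7–4.
Tau vs Epsilon: Tau, 11–0.
Tau vs Beta: Tau wins 6–5.
Tau vs Kappa: Kappa, 8–3.
Theta vs Epsilon: Theta, 10–1.
Theta–Beta: Beta 6–5.
Theta–Kappa: Theta 7–4.
Epsilon vs Beta: Beta, 6–5.
Epsilon–Kappa: Kappa 8–3.
Beta–Kappa: Beta 6–5.
Every project loses at least once (Zeta loses to Tau; Tau loses to Theta; Theta loses to Beta; Epsilon loses to Zeta; Beta loses to Zeta; Kappa loses to Zeta). The majority relation contains the cycle Zeta > Beta > Theta > Zeta, so there is no Condorcet winner.

none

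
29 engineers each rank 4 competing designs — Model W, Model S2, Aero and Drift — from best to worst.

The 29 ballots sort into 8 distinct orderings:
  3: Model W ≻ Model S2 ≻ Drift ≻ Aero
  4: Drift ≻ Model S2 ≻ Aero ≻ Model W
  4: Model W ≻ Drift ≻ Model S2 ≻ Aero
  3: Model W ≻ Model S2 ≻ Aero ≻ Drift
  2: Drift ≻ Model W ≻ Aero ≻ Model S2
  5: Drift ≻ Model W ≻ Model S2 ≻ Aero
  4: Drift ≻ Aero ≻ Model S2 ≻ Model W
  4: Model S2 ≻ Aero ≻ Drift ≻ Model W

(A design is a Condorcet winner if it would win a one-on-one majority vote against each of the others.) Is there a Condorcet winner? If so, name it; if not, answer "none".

Drift

Check each pair by majority over 29 ballots:
Model W vs Model S2: 17 to 12, Model W.
Model W vs Aero: Model W, 17–12.
Model W vs Drift: 3+4+3 = 10 for Model W, 19 for Drift — Drift by 19–10.
Model S2 vs Aero: Model S2, 23–6.
Model S2–Drift: Drift 19–10.
Aero vs Drift: Drift wins 22–7.
Drift beats each of Model W, Model S2, Aero — Drift is the Condorcet winner.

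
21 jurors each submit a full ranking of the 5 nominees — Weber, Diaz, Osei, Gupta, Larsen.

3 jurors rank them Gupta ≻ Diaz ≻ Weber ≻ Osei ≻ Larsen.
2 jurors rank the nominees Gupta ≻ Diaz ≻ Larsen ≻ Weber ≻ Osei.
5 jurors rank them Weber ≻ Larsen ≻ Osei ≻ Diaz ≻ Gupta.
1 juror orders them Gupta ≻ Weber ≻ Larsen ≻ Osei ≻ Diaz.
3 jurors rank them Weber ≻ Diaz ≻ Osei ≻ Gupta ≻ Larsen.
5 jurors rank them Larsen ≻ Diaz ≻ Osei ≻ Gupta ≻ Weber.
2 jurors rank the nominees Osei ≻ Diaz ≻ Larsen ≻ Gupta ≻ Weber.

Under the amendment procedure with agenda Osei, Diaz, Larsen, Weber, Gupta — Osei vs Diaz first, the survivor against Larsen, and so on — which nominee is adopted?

Gupta

Round 1: Osei vs Diaz — 8–13, Diaz advances.
Round 2: Diaz vs Larsen — 10–11, Larsen advances.
Round 3: Larsen vs Weber — 9–12, Weber advances.
Round 4: Weber vs Gupta — 8–13, Gupta advances.
The agenda winner is Gupta.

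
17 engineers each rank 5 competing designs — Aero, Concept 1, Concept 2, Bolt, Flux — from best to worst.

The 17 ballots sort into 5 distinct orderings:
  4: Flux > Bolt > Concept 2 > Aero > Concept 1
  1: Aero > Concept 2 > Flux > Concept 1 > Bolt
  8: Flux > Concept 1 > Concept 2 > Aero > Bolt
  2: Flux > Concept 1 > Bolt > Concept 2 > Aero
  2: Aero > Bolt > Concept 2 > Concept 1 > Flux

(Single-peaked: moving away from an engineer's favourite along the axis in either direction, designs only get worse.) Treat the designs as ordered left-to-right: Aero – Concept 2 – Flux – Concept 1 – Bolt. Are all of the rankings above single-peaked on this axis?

no

Axis positions: Aero=1, Concept 2=2, Flux=3, Concept 1=4, Bolt=5.
Ballot type 1: ranking walks positions 3-5-2-1-4; Bolt is ranked above Concept 1 even though Concept 1 lies between Bolt and the peak Flux on the axis — preferences dip and rise again. Not single-peaked.
Ballot type 2 (peak Aero at position 1): ranking walks positions 1-2-3-4-5, expanding outward from the peak — single-peaked.
Ballot type 3 (peak Flux at position 3): ranking walks positions 3-4-2-1-5, expanding outward from the peak — single-peaked.
Ballot type 4 (peak Flux at position 3): ranking walks positions 3-4-5-2-1, expanding outward from the peak — single-peaked.
Ballot type 5: ranking walks positions 1-5-2-4-3; Bolt is ranked above Concept 2 even though Concept 2 lies between Bolt and the peak Aero on the axis — preferences dip and rise again. Not single-peaked.
Ballot type 1 violates single-peakedness, so the profile is not single-peaked on this axis.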